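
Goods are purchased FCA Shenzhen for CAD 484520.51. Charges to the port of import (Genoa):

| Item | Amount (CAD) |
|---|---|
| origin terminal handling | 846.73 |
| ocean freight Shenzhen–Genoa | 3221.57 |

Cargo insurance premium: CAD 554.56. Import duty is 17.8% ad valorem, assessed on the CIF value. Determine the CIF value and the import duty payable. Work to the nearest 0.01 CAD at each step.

CIF value: CAD 489143.37; import duty: CAD 87067.52

CIF = FCA price + pre-shipment costs + freight + insurance
CIF = 484520.51 + 846.73 + 3221.57 + 554.56 = 489143.37
Import duty = 489143.37 × 17.8% = 87067.52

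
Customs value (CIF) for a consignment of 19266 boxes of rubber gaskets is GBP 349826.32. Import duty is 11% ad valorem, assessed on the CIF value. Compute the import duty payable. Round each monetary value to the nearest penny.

Import duty: GBP 38480.90

Import duty = 349826.32 × 11% = 38480.90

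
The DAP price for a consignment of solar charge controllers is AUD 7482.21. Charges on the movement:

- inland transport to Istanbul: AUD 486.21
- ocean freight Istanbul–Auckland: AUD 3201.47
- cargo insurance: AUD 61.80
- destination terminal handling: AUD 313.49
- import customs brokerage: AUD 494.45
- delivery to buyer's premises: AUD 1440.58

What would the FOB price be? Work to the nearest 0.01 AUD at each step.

Not relevant to the conversion: inland to port — on the seller under both DAP and FOB; already in the DAP price and stays in the FOB price. brokerage — on the buyer under both terms; not part of either seller's price.
From DAP to FOB, the seller no longer bears: freight, insurance, destination terminal, delivery.
FOB price = 7482.21 − 3201.47 − 61.80 − 313.49 − 1440.58 = 2464.87

FOB price: AUD 2464.87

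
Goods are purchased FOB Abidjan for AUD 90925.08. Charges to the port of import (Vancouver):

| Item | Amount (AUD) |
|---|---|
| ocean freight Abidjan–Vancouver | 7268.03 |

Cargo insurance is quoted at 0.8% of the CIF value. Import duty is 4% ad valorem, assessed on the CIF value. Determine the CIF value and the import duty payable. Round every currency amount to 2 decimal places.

CIF value: AUD 98984.99; import duty: AUD 3959.40

Let C be the CIF value. C = FOB price + freight + 0.8% × C
C − 0.8% × C = 90925.08 + 7268.03
0.992 × C = 98193.11
C = 98193.11 / 0.992 = 98984.99
Insurance premium = 0.8% × 98984.99 = 791.88
Import duty = 98984.99 × 4% = 3959.40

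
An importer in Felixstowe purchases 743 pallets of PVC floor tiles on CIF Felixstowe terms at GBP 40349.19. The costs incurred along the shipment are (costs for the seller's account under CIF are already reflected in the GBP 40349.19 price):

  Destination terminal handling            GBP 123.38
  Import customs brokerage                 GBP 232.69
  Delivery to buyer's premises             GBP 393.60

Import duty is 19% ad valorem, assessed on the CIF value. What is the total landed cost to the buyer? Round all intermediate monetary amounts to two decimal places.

Total landed cost: GBP 48765.21

CIF: the seller pays costs through ocean freight and marine insurance to the destination port.
The CIF price already equals the CIF value: 40349.19
Import duty = 40349.19 × 19% = 7666.35
Buyer bears: destination terminal 123.38 + brokerage 232.69 + delivery 393.60 + duty 7666.35 = 8416.02
Landed cost = invoice 40349.19 + 8416.02 = 48765.21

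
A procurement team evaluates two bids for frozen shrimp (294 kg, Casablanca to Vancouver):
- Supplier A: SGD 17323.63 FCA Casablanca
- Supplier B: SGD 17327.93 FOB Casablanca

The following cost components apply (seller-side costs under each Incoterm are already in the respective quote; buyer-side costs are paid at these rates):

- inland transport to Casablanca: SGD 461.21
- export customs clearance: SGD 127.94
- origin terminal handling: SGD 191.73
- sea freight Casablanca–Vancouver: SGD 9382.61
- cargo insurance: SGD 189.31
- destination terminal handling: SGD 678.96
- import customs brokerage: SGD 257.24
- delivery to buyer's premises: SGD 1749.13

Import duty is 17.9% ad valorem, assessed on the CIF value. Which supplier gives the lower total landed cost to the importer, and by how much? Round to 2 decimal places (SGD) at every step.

Supplier A (FCA):
CIF value = FCA price + origin terminal + freight + insurance = 17323.63 + 191.73 + 9382.61 + 189.31 = 27087.28
Import duty = 27087.28 × 17.9% = 4848.62
Buyer bears (A): 191.73 + 9382.61 + 189.31 + 678.96 + 257.24 + 1749.13 = 12448.98
Landed cost (A) = invoice 17323.63 + 12448.98 + duty 4848.62 = 34621.23
Supplier B (FOB):
CIF value = FOB price + freight + insurance = 17327.93 + 9382.61 + 189.31 = 26899.85
Import duty = 26899.85 × 17.9% = 4815.07
Buyer bears (B): 9382.61 + 189.31 + 678.96 + 257.24 + 1749.13 = 12257.25
Landed cost (B) = invoice 17327.93 + 12257.25 + duty 4815.07 = 34400.25
Difference = |34621.23 − 34400.25| = 220.98

Supplier B is cheaper by SGD 220.98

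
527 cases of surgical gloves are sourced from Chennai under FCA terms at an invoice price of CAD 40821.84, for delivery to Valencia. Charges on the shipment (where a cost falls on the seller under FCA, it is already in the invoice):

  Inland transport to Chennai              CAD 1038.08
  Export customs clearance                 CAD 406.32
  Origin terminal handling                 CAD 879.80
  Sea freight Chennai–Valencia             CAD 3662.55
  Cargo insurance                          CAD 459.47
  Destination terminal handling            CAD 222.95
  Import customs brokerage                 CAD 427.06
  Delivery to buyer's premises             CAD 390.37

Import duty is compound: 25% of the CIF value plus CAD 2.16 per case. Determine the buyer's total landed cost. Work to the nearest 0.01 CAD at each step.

FCA: the seller delivers export-cleared goods to the carrier; the buyer bears costs from that point.
Already in the invoice (seller's account under FCA): inland to port, export clearance — exclude.
CIF value = FCA price + origin terminal + freight + insurance = 40821.84 + 879.80 + 3662.55 + 459.47 = 45823.66
Ad valorem component: 45823.66 × 25% = 11455.92
Specific component: 527 × 2.16 = 1138.32
Import duty = 11455.92 + 1138.32 = 12594.24
Buyer bears: origin terminal 879.80 + freight 3662.55 + insurance 459.47 + destination terminal 222.95 + brokerage 427.06 + delivery 390.37 + duty 12594.24 = 18636.44
Landed cost = invoice 40821.84 + 18636.44 = 59458.28

Total landed cost: CAD 59458.28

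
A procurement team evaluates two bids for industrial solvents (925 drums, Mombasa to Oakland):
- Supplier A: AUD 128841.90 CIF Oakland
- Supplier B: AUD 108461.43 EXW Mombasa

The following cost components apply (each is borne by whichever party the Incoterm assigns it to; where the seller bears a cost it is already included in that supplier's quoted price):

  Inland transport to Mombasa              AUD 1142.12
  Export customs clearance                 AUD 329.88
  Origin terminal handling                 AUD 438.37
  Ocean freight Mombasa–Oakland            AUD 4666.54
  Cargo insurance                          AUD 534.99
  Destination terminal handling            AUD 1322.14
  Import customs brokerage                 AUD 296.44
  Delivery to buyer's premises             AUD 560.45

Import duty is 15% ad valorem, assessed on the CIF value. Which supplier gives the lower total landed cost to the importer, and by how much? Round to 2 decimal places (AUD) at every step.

Supplier A (CIF):
The CIF price already equals the CIF value: 128841.90
Import duty = 128841.90 × 15% = 19326.29
Buyer bears (A): 1322.14 + 296.44 + 560.45 = 2179.03
Landed cost (A) = invoice 128841.90 + 2179.03 + duty 19326.29 = 150347.22
Supplier B (EXW):
CIF value = EXW price + inland to port + export clearance + origin terminal + freight + insurance = 108461.43 + 1142.12 + 329.88 + 438.37 + 4666.54 + 534.99 = 115573.33
Import duty = 115573.33 × 15% = 17336.00
Buyer bears (B): 1142.12 + 329.88 + 438.37 + 4666.54 + 534.99 + 1322.14 + 296.44 + 560.45 = 9290.93
Landed cost (B) = invoice 108461.43 + 9290.93 + duty 17336.00 = 135088.36
Difference = |150347.22 − 135088.36| = 15258.86

Supplier B is cheaper by AUD 15258.86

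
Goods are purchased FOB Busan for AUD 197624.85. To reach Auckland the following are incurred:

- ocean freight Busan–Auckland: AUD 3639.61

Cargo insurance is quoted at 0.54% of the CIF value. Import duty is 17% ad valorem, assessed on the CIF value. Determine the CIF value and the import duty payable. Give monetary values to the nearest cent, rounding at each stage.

Let C be the CIF value. C = FOB price + freight + 0.54% × C
C − 0.54% × C = 197624.85 + 3639.61
0.9946 × C = 201264.46
C = 201264.46 / 0.9946 = 202357.19
Insurance premium = 0.54% × 202357.19 = 1092.73
Import duty = 202357.19 × 17% = 34400.72

CIF value: AUD 202357.19; import duty: AUD 34400.72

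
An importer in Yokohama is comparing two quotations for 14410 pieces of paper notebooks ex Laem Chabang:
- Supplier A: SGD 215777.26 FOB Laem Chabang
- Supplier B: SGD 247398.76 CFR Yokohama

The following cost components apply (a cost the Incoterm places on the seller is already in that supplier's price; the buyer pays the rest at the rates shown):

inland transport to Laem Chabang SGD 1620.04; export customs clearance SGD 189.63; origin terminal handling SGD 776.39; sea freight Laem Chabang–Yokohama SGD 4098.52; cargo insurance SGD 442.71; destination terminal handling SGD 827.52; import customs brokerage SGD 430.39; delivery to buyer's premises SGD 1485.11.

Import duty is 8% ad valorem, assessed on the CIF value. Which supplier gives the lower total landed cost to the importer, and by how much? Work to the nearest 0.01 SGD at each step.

Supplier A (FOB):
CIF value = FOB price + freight + insurance = 215777.26 + 4098.52 + 442.71 = 220318.49
Import duty = 220318.49 × 8% = 17625.48
Buyer bears (A): 4098.52 + 442.71 + 827.52 + 430.39 + 1485.11 = 7284.25
Landed cost (A) = invoice 215777.26 + 7284.25 + duty 17625.48 = 240686.99
Supplier B (CFR):
CIF value = CFR price + insurance = 247398.76 + 442.71 = 247841.47
Import duty = 247841.47 × 8% = 19827.32
Buyer bears (B): 442.71 + 827.52 + 430.39 + 1485.11 = 3185.73
Landed cost (B) = invoice 247398.76 + 3185.73 + duty 19827.32 = 270411.81
Difference = |240686.99 − 270411.81| = 29724.82

Supplier A is cheaper by SGD 29724.82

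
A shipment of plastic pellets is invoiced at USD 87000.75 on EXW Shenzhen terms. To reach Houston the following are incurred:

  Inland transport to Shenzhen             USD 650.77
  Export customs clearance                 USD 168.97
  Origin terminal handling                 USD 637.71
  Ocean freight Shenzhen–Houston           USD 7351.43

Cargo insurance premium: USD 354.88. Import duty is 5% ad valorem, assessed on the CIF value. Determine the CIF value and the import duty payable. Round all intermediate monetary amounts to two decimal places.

CIF value: USD 96164.51; import duty: USD 4808.23

CIF = EXW price + pre-shipment costs + freight + insurance
CIF = 87000.75 + 650.77 + 168.97 + 637.71 + 7351.43 + 354.88 = 96164.51
Import duty = 96164.51 × 5% = 4808.23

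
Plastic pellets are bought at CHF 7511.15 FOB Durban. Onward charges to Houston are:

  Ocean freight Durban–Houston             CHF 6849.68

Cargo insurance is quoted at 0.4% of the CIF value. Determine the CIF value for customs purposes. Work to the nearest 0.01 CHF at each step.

Let C be the CIF value. C = FOB price + freight + 0.4% × C
C − 0.4% × C = 7511.15 + 6849.68
0.996 × C = 14360.83
C = 14360.83 / 0.996 = 14418.50
Insurance premium = 0.4% × 14418.50 = 57.67

CIF value: CHF 14418.50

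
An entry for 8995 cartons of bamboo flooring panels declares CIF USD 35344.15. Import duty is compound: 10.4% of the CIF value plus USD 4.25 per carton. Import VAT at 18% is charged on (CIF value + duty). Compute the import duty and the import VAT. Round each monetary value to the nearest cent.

Import duty: USD 41904.54; import VAT: USD 13904.76

Ad valorem component: 35344.15 × 10.4% = 3675.79
Specific component: 8995 × 4.25 = 38228.75
Import duty = 3675.79 + 38228.75 = 41904.54
VAT base = CIF + duty = 35344.15 + 41904.54 = 77248.69
Import VAT = 77248.69 × 18% = 13904.76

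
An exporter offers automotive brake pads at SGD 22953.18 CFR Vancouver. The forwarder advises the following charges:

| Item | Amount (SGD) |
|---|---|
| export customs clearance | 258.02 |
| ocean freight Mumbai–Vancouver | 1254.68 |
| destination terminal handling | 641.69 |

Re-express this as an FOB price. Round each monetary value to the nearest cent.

FOB price: SGD 21698.50

Not relevant to the conversion: export clearance — on the seller under both CFR and FOB; already in the CFR price and stays in the FOB price. destination terminal — on the buyer under both terms; not part of either seller's price.
From CFR to FOB, the seller no longer bears: freight.
FOB price = 22953.18 − 1254.68 = 21698.50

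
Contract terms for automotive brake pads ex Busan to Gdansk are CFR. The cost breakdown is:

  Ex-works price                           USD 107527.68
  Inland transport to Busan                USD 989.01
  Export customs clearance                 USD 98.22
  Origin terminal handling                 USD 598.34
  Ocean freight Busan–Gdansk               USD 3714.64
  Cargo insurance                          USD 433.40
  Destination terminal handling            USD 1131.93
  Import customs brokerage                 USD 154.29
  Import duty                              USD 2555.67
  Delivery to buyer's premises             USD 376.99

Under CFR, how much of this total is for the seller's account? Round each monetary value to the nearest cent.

CFR: the seller pays costs through ocean freight to the destination port, but not insurance.
Seller's account: goods 107527.68 + inland to port 989.01 + export clearance 98.22 + origin terminal 598.34 + freight 3714.64 = 112927.89
Buyer's account: insurance 433.40 + destination terminal 1131.93 + brokerage 154.29 + duty 2555.67 + delivery 376.99 = 4652.28

Seller's account: USD 112927.89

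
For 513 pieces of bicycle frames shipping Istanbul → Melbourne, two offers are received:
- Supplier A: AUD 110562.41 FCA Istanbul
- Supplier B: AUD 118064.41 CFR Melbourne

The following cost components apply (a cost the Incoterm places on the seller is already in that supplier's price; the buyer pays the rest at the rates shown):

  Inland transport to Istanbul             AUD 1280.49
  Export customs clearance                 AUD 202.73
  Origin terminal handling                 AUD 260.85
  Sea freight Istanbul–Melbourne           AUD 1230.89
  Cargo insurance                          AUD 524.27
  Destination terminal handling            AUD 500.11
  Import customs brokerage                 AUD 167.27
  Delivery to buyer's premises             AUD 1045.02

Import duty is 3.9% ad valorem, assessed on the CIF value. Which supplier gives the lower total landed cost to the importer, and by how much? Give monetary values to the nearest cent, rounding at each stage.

Supplier A (FCA):
CIF value = FCA price + origin terminal + freight + insurance = 110562.41 + 260.85 + 1230.89 + 524.27 = 112578.42
Import duty = 112578.42 × 3.9% = 4390.56
Buyer bears (A): 260.85 + 1230.89 + 524.27 + 500.11 + 167.27 + 1045.02 = 3728.41
Landed cost (A) = invoice 110562.41 + 3728.41 + duty 4390.56 = 118681.38
Supplier B (CFR):
CIF value = CFR price + insurance = 118064.41 + 524.27 = 118588.68
Import duty = 118588.68 × 3.9% = 4624.96
Buyer bears (B): 524.27 + 500.11 + 167.27 + 1045.02 = 2236.67
Landed cost (B) = invoice 118064.41 + 2236.67 + duty 4624.96 = 124926.04
Difference = |118681.38 − 124926.04| = 6244.66

Supplier A is cheaper by AUD 6244.66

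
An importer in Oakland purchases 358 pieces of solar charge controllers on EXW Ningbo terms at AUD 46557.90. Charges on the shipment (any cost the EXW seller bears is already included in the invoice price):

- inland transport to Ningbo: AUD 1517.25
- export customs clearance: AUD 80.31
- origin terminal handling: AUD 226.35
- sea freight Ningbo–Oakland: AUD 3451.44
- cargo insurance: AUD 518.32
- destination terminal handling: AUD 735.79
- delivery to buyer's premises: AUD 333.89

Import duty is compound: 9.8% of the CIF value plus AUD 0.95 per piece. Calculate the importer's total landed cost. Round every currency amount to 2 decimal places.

EXW: the seller makes goods available at their premises; the buyer bears all onward costs.
CIF value = EXW price + inland to port + export clearance + origin terminal + freight + insurance = 46557.90 + 1517.25 + 80.31 + 226.35 + 3451.44 + 518.32 = 52351.57
Ad valorem component: 52351.57 × 9.8% = 5130.45
Specific component: 358 × 0.95 = 340.10
Import duty = 5130.45 + 340.10 = 5470.55
Buyer bears: inland to port 1517.25 + export clearance 80.31 + origin terminal 226.35 + freight 3451.44 + insurance 518.32 + destination terminal 735.79 + delivery 333.89 + duty 5470.55 = 12333.90
Landed cost = invoice 46557.90 + 12333.90 = 58891.80

Total landed cost: AUD 58891.80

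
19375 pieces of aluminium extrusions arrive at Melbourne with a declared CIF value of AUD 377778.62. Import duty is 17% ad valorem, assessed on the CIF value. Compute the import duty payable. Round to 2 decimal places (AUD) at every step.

Import duty = 377778.62 × 17% = 64222.37

Import duty: AUD 64222.37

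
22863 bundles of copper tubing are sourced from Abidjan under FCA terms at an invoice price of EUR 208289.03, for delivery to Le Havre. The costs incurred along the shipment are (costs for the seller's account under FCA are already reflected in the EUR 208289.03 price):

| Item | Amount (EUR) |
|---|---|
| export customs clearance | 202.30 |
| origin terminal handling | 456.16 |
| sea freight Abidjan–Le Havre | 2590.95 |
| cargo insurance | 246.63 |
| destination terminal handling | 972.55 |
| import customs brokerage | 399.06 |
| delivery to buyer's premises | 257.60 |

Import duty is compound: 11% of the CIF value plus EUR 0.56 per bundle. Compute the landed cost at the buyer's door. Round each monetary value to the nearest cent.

Total landed cost: EUR 249289.36

FCA: the seller delivers export-cleared goods to the carrier; the buyer bears costs from that point.
Already in the invoice (seller's account under FCA): export clearance — exclude.
CIF value = FCA price + origin terminal + freight + insurance = 208289.03 + 456.16 + 2590.95 + 246.63 = 211582.77
Ad valorem component: 211582.77 × 11% = 23274.10
Specific component: 22863 × 0.56 = 12803.28
Import duty = 23274.10 + 12803.28 = 36077.38
Buyer bears: origin terminal 456.16 + freight 2590.95 + insurance 246.63 + destination terminal 972.55 + brokerage 399.06 + delivery 257.60 + duty 36077.38 = 41000.33
Landed cost = invoice 208289.03 + 41000.33 = 249289.36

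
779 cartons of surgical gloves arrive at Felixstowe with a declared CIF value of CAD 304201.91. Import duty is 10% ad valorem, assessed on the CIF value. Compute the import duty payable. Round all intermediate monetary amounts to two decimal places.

Import duty = 304201.91 × 10% = 30420.19

Import duty: CAD 30420.19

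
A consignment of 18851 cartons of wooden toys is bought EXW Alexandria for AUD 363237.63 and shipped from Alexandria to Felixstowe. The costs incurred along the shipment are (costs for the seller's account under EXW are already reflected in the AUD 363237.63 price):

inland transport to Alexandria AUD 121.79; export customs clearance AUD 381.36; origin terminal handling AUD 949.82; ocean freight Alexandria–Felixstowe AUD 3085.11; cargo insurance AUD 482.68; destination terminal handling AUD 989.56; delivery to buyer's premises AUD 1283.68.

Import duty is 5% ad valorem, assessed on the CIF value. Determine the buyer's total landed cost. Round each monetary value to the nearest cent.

Total landed cost: AUD 388944.55

EXW: the seller makes goods available at their premises; the buyer bears all onward costs.
CIF value = EXW price + inland to port + export clearance + origin terminal + freight + insurance = 363237.63 + 121.79 + 381.36 + 949.82 + 3085.11 + 482.68 = 368258.39
Import duty = 368258.39 × 5% = 18412.92
Buyer bears: inland to port 121.79 + export clearance 381.36 + origin terminal 949.82 + freight 3085.11 + insurance 482.68 + destination terminal 989.56 + delivery 1283.68 + duty 18412.92 = 25706.92
Landed cost = invoice 363237.63 + 25706.92 = 388944.55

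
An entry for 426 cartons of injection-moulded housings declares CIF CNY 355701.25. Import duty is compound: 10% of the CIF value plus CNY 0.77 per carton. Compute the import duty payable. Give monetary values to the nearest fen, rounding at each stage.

Ad valorem component: 355701.25 × 10% = 35570.13
Specific component: 426 × 0.77 = 328.02
Import duty = 35570.13 + 328.02 = 35898.15

Import duty: CNY 35898.15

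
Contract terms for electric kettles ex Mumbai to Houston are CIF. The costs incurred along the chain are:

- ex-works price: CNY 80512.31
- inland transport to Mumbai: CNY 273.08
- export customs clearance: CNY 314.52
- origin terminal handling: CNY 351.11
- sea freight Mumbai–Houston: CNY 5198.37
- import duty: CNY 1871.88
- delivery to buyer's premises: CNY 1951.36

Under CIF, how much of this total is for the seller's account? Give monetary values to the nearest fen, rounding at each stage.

CIF: the seller pays costs through ocean freight and marine insurance to the destination port.
Seller's account: goods 80512.31 + inland to port 273.08 + export clearance 314.52 + origin terminal 351.11 + freight 5198.37 = 86649.39
Buyer's account: duty 1871.88 + delivery 1951.36 = 3823.24

Seller's account: CNY 86649.39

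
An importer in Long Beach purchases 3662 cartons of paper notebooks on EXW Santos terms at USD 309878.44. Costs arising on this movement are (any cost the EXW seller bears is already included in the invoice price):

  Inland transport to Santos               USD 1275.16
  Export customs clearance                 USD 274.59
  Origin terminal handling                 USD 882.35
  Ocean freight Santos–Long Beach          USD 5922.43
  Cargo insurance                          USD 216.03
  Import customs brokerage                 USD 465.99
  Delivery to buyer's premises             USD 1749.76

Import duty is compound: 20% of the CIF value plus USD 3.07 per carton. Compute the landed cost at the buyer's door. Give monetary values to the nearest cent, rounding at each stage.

Total landed cost: USD 395596.89

EXW: the seller makes goods available at their premises; the buyer bears all onward costs.
CIF value = EXW price + inland to port + export clearance + origin terminal + freight + insurance = 309878.44 + 1275.16 + 274.59 + 882.35 + 5922.43 + 216.03 = 318449.00
Ad valorem component: 318449.00 × 20% = 63689.80
Specific component: 3662 × 3.07 = 11242.34
Import duty = 63689.80 + 11242.34 = 74932.14
Buyer bears: inland to port 1275.16 + export clearance 274.59 + origin terminal 882.35 + freight 5922.43 + insurance 216.03 + brokerage 465.99 + delivery 1749.76 + duty 74932.14 = 85718.45
Landed cost = invoice 309878.44 + 85718.45 = 395596.89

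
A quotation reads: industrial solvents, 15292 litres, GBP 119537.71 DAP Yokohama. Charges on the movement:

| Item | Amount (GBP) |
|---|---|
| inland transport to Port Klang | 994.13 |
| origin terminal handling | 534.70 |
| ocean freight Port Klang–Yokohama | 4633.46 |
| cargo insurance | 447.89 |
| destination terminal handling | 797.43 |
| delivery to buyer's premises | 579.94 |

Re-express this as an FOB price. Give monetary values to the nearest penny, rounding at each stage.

FOB price: GBP 113078.99

Not relevant to the conversion: origin terminal, inland to port — on the seller under both DAP and FOB; already in the DAP price and stays in the FOB price.
From DAP to FOB, the seller no longer bears: freight, insurance, destination terminal, delivery.
FOB price = 119537.71 − 4633.46 − 447.89 − 797.43 − 579.94 = 113078.99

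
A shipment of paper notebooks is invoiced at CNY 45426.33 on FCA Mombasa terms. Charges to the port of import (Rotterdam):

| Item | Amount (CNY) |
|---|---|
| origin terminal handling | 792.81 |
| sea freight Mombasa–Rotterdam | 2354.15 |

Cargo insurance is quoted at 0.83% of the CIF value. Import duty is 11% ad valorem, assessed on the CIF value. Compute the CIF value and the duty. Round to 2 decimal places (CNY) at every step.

Let C be the CIF value. C = FCA price + pre-shipment costs + freight + 0.83% × C
C − 0.83% × C = 45426.33 + 792.81 + 2354.15
0.9917 × C = 48573.29
C = 48573.29 / 0.9917 = 48979.82
Insurance premium = 0.83% × 48979.82 = 406.53
Import duty = 48979.82 × 11% = 5387.78

CIF value: CNY 48979.82; import duty: CNY 5387.78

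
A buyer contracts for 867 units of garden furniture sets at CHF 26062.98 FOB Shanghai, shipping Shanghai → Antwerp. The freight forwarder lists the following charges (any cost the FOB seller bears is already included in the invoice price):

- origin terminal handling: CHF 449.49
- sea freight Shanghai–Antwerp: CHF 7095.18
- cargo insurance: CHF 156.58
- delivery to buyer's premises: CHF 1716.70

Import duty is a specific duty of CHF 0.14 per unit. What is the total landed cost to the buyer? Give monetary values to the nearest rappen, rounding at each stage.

FOB: the seller bears costs until goods are on board at the origin port; the buyer bears freight, insurance and all costs thereafter.
Already in the invoice (seller's account under FOB): origin terminal — exclude.
CIF value = FOB price + freight + insurance = 26062.98 + 7095.18 + 156.58 = 33314.74
Import duty = 867 × 0.14 = 121.38
Buyer bears: freight 7095.18 + insurance 156.58 + delivery 1716.70 + duty 121.38 = 9089.84
Landed cost = invoice 26062.98 + 9089.84 = 35152.82

Total landed cost: CHF 35152.82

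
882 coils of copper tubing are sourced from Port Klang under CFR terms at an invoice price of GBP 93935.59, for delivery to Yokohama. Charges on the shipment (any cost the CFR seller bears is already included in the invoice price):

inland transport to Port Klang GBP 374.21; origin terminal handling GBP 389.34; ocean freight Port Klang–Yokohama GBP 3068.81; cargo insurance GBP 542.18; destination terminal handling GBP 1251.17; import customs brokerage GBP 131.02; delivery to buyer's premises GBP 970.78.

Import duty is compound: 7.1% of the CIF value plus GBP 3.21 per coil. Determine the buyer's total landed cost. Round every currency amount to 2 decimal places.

CFR: the seller pays costs through ocean freight to the destination port, but not insurance.
Already in the invoice (seller's account under CFR): inland to port, origin terminal, freight — exclude.
CIF value = CFR price + insurance = 93935.59 + 542.18 = 94477.77
Ad valorem component: 94477.77 × 7.1% = 6707.92
Specific component: 882 × 3.21 = 2831.22
Import duty = 6707.92 + 2831.22 = 9539.14
Buyer bears: insurance 542.18 + destination terminal 1251.17 + brokerage 131.02 + delivery 970.78 + duty 9539.14 = 12434.29
Landed cost = invoice 93935.59 + 12434.29 = 106369.88

Total landed cost: GBP 106369.88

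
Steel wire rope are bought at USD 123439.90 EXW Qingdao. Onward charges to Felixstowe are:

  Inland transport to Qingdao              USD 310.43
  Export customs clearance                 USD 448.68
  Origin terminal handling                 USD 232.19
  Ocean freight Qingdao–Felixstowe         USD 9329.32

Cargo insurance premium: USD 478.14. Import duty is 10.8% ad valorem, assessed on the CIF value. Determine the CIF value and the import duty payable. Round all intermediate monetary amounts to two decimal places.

CIF value: USD 134238.66; import duty: USD 14497.78

CIF = EXW price + pre-shipment costs + freight + insurance
CIF = 123439.90 + 310.43 + 448.68 + 232.19 + 9329.32 + 478.14 = 134238.66
Import duty = 134238.66 × 10.8% = 14497.78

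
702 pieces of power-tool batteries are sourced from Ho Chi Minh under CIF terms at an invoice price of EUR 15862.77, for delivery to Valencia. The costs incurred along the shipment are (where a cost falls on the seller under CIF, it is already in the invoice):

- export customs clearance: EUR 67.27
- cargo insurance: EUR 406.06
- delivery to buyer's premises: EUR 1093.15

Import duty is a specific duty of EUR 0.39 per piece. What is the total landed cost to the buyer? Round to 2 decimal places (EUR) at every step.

Total landed cost: EUR 17229.70

CIF: the seller pays costs through ocean freight and marine insurance to the destination port.
Already in the invoice (seller's account under CIF): export clearance, insurance — exclude.
The CIF price already equals the CIF value: 15862.77
Import duty = 702 × 0.39 = 273.78
Buyer bears: delivery 1093.15 + duty 273.78 = 1366.93
Landed cost = invoice 15862.77 + 1366.93 = 17229.70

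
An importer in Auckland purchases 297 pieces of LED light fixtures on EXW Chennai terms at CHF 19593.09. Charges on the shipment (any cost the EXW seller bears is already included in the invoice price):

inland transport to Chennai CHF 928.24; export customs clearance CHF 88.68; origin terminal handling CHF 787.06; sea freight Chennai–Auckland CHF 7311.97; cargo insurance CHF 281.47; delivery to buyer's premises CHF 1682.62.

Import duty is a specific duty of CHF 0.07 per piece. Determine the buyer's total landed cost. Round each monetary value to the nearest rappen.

EXW: the seller makes goods available at their premises; the buyer bears all onward costs.
CIF value = EXW price + inland to port + export clearance + origin terminal + freight + insurance = 19593.09 + 928.24 + 88.68 + 787.06 + 7311.97 + 281.47 = 28990.51
Import duty = 297 × 0.07 = 20.79
Buyer bears: inland to port 928.24 + export clearance 88.68 + origin terminal 787.06 + freight 7311.97 + insurance 281.47 + delivery 1682.62 + duty 20.79 = 11100.83
Landed cost = invoice 19593.09 + 11100.83 = 30693.92

Total landed cost: CHF 30693.92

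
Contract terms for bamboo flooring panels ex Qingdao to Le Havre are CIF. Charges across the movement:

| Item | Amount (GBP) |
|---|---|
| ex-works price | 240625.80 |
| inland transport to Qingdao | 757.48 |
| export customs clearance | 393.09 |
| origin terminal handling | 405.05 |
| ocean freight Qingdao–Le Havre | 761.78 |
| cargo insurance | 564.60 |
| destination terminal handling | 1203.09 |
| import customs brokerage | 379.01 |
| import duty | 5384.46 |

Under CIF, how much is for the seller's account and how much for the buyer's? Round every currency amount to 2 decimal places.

CIF: the seller pays costs through ocean freight and marine insurance to the destination port.
Seller's account: goods 240625.80 + inland to port 757.48 + export clearance 393.09 + origin terminal 405.05 + freight 761.78 + insurance 564.60 = 243507.80
Buyer's account: destination terminal 1203.09 + brokerage 379.01 + duty 5384.46 = 6966.56

Seller: GBP 243507.80; buyer: GBP 6966.56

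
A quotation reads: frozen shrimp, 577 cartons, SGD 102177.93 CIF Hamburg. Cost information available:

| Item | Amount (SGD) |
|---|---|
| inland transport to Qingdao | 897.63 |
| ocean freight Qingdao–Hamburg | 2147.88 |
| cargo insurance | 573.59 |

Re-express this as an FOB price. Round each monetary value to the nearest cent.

FOB price: SGD 99456.46

Not relevant to the conversion: inland to port — on the seller under both CIF and FOB; already in the CIF price and stays in the FOB price.
From CIF to FOB, the seller no longer bears: freight, insurance.
FOB price = 102177.93 − 2147.88 − 573.59 = 99456.46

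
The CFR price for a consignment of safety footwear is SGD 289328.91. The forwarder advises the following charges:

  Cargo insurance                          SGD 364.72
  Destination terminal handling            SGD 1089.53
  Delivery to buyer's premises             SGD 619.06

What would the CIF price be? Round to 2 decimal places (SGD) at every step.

Not relevant to the conversion: delivery, destination terminal — on the buyer under both terms; not part of either seller's price.
From CFR to CIF, the seller additionally bears: insurance.
CIF price = 289328.91 + 364.72 = 289693.63

CIF price: SGD 289693.63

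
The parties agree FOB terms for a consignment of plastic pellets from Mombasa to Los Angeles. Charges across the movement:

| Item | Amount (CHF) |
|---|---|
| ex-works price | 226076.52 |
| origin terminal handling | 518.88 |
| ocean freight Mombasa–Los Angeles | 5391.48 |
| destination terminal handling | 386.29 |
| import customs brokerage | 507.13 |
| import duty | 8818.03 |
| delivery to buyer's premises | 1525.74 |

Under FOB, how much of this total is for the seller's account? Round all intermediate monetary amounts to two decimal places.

Seller's account: CHF 226595.40

FOB: the seller bears costs until goods are on board at the origin port; the buyer bears freight, insurance and all costs thereafter.
Seller's account: goods 226076.52 + origin terminal 518.88 = 226595.40
Buyer's account: freight 5391.48 + destination terminal 386.29 + brokerage 507.13 + duty 8818.03 + delivery 1525.74 = 16628.67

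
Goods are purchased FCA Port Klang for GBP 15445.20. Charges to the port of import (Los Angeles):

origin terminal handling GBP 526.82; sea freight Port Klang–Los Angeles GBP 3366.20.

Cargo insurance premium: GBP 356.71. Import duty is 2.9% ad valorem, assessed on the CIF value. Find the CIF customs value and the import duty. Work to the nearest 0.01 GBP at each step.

CIF value: GBP 19694.93; import duty: GBP 571.15

CIF = FCA price + pre-shipment costs + freight + insurance
CIF = 15445.20 + 526.82 + 3366.20 + 356.71 = 19694.93
Import duty = 19694.93 × 2.9% = 571.15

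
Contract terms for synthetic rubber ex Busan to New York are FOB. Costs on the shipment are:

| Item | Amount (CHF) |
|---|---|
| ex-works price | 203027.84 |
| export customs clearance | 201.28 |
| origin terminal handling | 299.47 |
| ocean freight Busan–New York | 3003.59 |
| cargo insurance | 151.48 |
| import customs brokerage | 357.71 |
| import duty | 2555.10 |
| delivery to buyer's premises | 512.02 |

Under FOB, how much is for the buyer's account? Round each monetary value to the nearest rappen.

FOB: the seller bears costs until goods are on board at the origin port; the buyer bears freight, insurance and all costs thereafter.
Seller's account: goods 203027.84 + export clearance 201.28 + origin terminal 299.47 = 203528.59
Buyer's account: freight 3003.59 + insurance 151.48 + brokerage 357.71 + duty 2555.10 + delivery 512.02 = 6579.90

Buyer's account: CHF 6579.90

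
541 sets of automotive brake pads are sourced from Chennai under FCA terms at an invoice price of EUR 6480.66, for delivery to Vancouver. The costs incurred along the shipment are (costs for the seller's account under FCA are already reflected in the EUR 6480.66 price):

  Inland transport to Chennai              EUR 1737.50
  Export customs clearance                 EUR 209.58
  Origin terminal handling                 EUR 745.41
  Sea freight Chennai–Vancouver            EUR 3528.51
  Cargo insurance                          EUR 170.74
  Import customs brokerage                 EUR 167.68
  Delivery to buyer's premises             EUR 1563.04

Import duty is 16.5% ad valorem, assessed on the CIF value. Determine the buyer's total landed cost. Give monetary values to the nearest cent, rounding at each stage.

Total landed cost: EUR 14458.72

FCA: the seller delivers export-cleared goods to the carrier; the buyer bears costs from that point.
Already in the invoice (seller's account under FCA): inland to port, export clearance — exclude.
CIF value = FCA price + origin terminal + freight + insurance = 6480.66 + 745.41 + 3528.51 + 170.74 = 10925.32
Import duty = 10925.32 × 16.5% = 1802.68
Buyer bears: origin terminal 745.41 + freight 3528.51 + insurance 170.74 + brokerage 167.68 + delivery 1563.04 + duty 1802.68 = 7978.06
Landed cost = invoice 6480.66 + 7978.06 = 14458.72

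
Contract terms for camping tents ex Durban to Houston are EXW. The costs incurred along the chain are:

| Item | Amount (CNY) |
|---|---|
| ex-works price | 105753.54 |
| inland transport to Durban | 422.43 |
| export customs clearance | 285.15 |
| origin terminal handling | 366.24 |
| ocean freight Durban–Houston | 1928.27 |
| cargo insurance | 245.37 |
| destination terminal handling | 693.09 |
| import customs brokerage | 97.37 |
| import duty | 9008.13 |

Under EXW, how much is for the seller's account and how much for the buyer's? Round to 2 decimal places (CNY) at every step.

EXW: the seller makes goods available at their premises; the buyer bears all onward costs.
Seller's account: goods 105753.54 = 105753.54
Buyer's account: inland to port 422.43 + export clearance 285.15 + origin terminal 366.24 + freight 1928.27 + insurance 245.37 + destination terminal 693.09 + brokerage 97.37 + duty 9008.13 = 13046.05

Seller: CNY 105753.54; buyer: CNY 13046.05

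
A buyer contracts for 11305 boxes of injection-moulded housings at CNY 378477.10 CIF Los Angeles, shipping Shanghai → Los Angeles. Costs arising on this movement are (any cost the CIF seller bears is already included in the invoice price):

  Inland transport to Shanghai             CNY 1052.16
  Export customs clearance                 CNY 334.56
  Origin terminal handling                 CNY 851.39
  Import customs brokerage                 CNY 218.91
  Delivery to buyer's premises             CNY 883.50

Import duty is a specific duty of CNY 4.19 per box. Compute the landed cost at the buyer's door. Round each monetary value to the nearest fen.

CIF: the seller pays costs through ocean freight and marine insurance to the destination port.
Already in the invoice (seller's account under CIF): inland to port, export clearance, origin terminal — exclude.
The CIF price already equals the CIF value: 378477.10
Import duty = 11305 × 4.19 = 47367.95
Buyer bears: brokerage 218.91 + delivery 883.50 + duty 47367.95 = 48470.36
Landed cost = invoice 378477.10 + 48470.36 = 426947.46

Total landed cost: CNY 426947.46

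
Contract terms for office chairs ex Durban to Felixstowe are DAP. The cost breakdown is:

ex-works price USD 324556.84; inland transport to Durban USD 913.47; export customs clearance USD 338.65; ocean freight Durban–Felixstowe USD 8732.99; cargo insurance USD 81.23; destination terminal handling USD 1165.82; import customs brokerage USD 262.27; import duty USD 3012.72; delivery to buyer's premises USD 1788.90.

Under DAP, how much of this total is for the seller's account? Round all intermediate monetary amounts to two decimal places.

Seller's account: USD 337577.90

DAP: the seller bears all costs to the named destination except import duty and clearance.
Seller's account: goods 324556.84 + inland to port 913.47 + export clearance 338.65 + freight 8732.99 + insurance 81.23 + destination terminal 1165.82 + delivery 1788.90 = 337577.90
Buyer's account: brokerage 262.27 + duty 3012.72 = 3274.99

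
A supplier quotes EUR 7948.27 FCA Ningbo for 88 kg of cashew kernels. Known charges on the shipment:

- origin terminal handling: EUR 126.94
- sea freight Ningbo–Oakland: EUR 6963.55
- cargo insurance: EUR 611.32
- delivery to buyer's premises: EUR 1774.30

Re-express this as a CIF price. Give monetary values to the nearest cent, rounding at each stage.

CIF price: EUR 15650.08

Not relevant to the conversion: delivery — on the buyer under both terms; not part of either seller's price.
From FCA to CIF, the seller additionally bears: origin terminal, freight, insurance.
CIF price = 7948.27 + 126.94 + 6963.55 + 611.32 = 15650.08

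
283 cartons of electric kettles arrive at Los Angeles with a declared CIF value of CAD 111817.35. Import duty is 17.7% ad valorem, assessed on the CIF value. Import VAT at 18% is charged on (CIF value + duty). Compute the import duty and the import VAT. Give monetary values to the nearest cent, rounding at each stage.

Import duty = 111817.35 × 17.7% = 19791.67
VAT base = CIF + duty = 111817.35 + 19791.67 = 131609.02
Import VAT = 131609.02 × 18% = 23689.62

Import duty: CAD 19791.67; import VAT: CAD 23689.62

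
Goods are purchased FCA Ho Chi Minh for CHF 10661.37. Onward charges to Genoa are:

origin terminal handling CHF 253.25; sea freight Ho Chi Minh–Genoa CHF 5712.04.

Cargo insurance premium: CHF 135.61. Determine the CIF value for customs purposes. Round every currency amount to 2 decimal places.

CIF value: CHF 16762.27

CIF = FCA price + pre-shipment costs + freight + insurance
CIF = 10661.37 + 253.25 + 5712.04 + 135.61 = 16762.27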